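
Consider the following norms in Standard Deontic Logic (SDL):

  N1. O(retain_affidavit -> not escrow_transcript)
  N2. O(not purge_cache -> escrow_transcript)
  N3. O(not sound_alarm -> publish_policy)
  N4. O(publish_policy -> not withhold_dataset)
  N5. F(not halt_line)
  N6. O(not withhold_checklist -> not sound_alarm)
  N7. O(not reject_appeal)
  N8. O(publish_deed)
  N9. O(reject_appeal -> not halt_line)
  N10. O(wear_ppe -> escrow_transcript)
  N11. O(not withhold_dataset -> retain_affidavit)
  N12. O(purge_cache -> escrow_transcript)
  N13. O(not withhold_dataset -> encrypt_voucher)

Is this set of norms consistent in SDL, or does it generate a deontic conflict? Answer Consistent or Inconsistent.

Consistent

Premise 9 is O(reject_appeal -> not halt_line), but O(reject_appeal) is not derivable from the premises, so it does not yield O(not halt_line).
So O(not halt_line) is not derivable, and the apparent clash with O(halt_line) does not arise.
A world satisfying every obligation exists (e.g. encrypt_voucher=false, escrow_transcript=true, halt_line=true, publish_deed=true, publish_policy=false, purge_cache=false, reject_appeal=false, retain_affidavit=false, sound_alarm=true, wear_ppe=false, withhold_checklist=true, withhold_dataset=true); no atom is both obligatory and forbidden, so the set is consistent.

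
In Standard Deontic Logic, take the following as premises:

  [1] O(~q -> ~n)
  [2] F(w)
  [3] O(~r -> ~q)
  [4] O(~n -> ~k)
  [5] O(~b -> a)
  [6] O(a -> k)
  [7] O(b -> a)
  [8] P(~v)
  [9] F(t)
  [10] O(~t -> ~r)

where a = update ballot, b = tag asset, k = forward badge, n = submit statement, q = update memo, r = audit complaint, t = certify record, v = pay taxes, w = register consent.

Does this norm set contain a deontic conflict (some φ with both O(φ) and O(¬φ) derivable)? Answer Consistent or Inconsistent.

Inconsistent

Premises 5 and 7 are O(~b -> a) and O(b -> a); every ideal world satisfies ~b or b, so in either case a holds — hence O(a).
From O(a) and premise 6, O(a -> k), we obtain O(k).
Premise 4 is O(~n -> ~k); contrapositively O(k -> n). Since O(k) holds, K gives O(n).
Premise 1, O(~q -> ~n), contraposes to O(n -> q); with O(n) we get O(q).
The contrapositive of premise 3 (O(~r -> ~q)) is O(q -> r), and O(q) is already established, so O(r).
Premise 10 is O(~t -> ~r); contrapositively O(r -> t). Since O(r) holds, K gives O(t).
But premise 9, F(t), means O(~t).
We now have both O(t) and O(~t) — t is simultaneously obligatory and forbidden, violating the D-axiom.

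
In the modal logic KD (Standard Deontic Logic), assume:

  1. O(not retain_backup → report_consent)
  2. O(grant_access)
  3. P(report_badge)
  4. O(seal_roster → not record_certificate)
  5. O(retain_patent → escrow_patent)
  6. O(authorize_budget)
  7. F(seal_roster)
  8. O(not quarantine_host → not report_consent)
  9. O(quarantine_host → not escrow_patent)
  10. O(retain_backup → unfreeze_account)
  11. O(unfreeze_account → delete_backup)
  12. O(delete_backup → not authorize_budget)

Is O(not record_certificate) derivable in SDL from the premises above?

No

Premise 4 is O(seal_roster → not record_certificate), but O(seal_roster) is not derivable from the premises, so it does not yield O(not record_certificate).
No other premise forces O(not record_certificate). An ideal world satisfying every premise can still have not record_certificate false, so O(not record_certificate) is not derivable.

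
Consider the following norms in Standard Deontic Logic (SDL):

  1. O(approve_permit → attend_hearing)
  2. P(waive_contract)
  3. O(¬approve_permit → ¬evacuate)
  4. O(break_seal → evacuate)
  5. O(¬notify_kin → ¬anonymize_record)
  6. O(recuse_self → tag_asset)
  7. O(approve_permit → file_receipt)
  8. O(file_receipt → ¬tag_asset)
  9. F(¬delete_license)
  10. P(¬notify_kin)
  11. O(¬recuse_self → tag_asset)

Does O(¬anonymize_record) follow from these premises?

Premise 5 is O(¬notify_kin → ¬anonymize_record), but O(¬notify_kin) is not derivable from the premises (the permission P(¬notify_kin) asserts only ¬O(notify_kin), not O(¬notify_kin)), so it does not yield O(¬anonymize_record).
No other premise forces O(¬anonymize_record). An ideal world satisfying every premise can still have ¬anonymize_record false, so O(¬anonymize_record) is not derivable.

No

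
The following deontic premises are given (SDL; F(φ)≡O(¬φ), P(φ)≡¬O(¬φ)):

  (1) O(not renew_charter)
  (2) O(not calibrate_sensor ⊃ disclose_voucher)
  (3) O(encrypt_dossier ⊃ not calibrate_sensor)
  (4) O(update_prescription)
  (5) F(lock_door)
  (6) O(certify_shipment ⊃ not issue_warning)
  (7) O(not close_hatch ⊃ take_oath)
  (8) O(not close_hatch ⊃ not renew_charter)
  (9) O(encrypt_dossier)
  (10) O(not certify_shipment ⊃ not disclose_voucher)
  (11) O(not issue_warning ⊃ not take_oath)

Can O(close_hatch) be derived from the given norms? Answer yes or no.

Yes

Premise 9 gives O(encrypt_dossier).
With premise 3, O(encrypt_dossier ⊃ not calibrate_sensor), the K-axiom yields O(not calibrate_sensor).
From O(not calibrate_sensor) and premise 2, O(not calibrate_sensor ⊃ disclose_voucher), we obtain O(disclose_voucher).
The contrapositive of premise 10 (O(not certify_shipment ⊃ not disclose_voucher)) is O(disclose_voucher ⊃ certify_shipment), and O(disclose_voucher) is already established, so O(certify_shipment).
With premise 6, O(certify_shipment ⊃ not issue_warning), the K-axiom yields O(not issue_warning).
With premise 11, O(not issue_warning ⊃ not take_oath), the K-axiom yields O(not take_oath).
Premise 7, O(not close_hatch ⊃ take_oath), contraposes to O(not take_oath ⊃ close_hatch); with O(not take_oath) we get O(close_hatch).
Premises 1, 4, 5, 8 do not contribute to this derivation.
So O(close_hatch) follows.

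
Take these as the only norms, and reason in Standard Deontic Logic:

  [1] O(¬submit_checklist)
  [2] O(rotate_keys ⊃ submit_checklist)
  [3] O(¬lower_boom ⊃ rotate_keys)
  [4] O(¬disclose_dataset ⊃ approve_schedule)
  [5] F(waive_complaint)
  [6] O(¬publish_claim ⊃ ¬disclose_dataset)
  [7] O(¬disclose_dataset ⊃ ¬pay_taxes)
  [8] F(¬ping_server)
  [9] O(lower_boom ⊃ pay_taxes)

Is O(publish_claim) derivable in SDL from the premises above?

From premise 1 we have O(¬submit_checklist).
Premise 2 is O(rotate_keys ⊃ submit_checklist); contrapositively O(¬submit_checklist ⊃ ¬rotate_keys). Since O(¬submit_checklist) holds, K gives O(¬rotate_keys).
Premise 3, O(¬lower_boom ⊃ rotate_keys), contraposes to O(¬rotate_keys ⊃ lower_boom); with O(¬rotate_keys) we get O(lower_boom).
From O(lower_boom) and premise 9, O(lower_boom ⊃ pay_taxes), we obtain O(pay_taxes).
Premise 7 is O(¬disclose_dataset ⊃ ¬pay_taxes); contrapositively O(pay_taxes ⊃ disclose_dataset). Since O(pay_taxes) holds, K gives O(disclose_dataset).
The contrapositive of premise 6 (O(¬publish_claim ⊃ ¬disclose_dataset)) is O(disclose_dataset ⊃ publish_claim), and O(disclose_dataset) is already established, so O(publish_claim).
Premises 4, 5, 8 do not contribute to this derivation.
So O(publish_claim) follows.

Yes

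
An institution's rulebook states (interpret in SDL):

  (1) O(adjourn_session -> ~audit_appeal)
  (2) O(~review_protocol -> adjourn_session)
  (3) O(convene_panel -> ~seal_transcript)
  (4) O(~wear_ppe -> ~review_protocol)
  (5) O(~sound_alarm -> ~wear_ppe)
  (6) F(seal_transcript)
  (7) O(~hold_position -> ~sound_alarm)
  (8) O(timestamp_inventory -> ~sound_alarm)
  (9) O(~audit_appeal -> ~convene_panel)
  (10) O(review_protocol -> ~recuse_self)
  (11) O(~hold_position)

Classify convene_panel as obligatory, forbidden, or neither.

Forbidden

Premise 11 gives O(~hold_position).
With premise 7, O(~hold_position -> ~sound_alarm), the K-axiom yields O(~sound_alarm).
With premise 5, O(~sound_alarm -> ~wear_ppe), the K-axiom yields O(~wear_ppe).
With premise 4, O(~wear_ppe -> ~review_protocol), the K-axiom yields O(~review_protocol).
Premise 2 is O(~review_protocol -> adjourn_session); since O(~review_protocol), deontic closure gives O(adjourn_session).
Premise 1 is O(adjourn_session -> ~audit_appeal); since O(adjourn_session), deontic closure gives O(~audit_appeal).
From O(~audit_appeal) and premise 9, O(~audit_appeal -> ~convene_panel), we obtain O(~convene_panel).
Premises 3, 6, 8, 10 do not contribute to this derivation.
Thus O(~convene_panel), which is F(convene_panel): convene_panel is forbidden.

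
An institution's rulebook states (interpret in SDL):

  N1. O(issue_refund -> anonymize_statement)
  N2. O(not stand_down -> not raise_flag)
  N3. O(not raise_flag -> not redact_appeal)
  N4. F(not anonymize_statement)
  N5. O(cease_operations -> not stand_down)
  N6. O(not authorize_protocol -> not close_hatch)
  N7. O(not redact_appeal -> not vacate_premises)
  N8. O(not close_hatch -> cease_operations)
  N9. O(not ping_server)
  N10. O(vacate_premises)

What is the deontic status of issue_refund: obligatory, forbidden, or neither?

Neither

Premise 1 is O(issue_refund -> anonymize_statement); even if O(anonymize_statement) held, inferring O(issue_refund) would be affirming the consequent — invalid.
No premise or chain of K-axiom applications forces O(issue_refund), and none forces O(not issue_refund). So issue_refund is neither obligatory nor forbidden under these norms.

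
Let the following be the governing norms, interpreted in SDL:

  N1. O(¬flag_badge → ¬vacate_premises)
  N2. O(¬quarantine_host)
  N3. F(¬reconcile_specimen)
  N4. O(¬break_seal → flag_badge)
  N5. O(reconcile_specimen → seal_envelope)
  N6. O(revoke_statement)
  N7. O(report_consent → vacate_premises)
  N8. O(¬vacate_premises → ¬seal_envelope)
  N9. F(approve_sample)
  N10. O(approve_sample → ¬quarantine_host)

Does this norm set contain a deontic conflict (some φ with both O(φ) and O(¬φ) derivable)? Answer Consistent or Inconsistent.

Consistent

Premise 10 is O(approve_sample → ¬quarantine_host); even if O(¬quarantine_host) held, inferring O(approve_sample) would be affirming the consequent — invalid.
So O(approve_sample) is not derivable, and the apparent clash with O(¬approve_sample) does not arise.
A world satisfying every obligation exists (e.g. approve_sample=false, break_seal=false, flag_badge=true, quarantine_host=false, reconcile_specimen=true, report_consent=false, revoke_statement=true, seal_envelope=true, vacate_premises=true); no atom is both obligatory and forbidden, so the set is consistent.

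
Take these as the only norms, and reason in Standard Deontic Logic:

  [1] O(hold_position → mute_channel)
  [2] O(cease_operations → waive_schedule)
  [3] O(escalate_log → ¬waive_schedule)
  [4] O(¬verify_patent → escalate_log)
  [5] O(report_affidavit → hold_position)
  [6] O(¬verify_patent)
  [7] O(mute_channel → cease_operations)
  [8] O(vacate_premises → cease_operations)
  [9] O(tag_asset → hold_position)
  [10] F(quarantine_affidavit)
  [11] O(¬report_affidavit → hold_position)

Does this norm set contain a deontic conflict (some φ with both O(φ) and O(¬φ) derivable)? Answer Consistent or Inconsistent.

By case analysis on report_affidavit: premise 5 gives O(report_affidavit → hold_position) and premise 11 gives O(¬report_affidavit → hold_position), so O(hold_position) either way.
Premise 1 is O(hold_position → mute_channel); since O(hold_position), deontic closure gives O(mute_channel).
With premise 7, O(mute_channel → cease_operations), the K-axiom yields O(cease_operations).
Premise 2 is O(cease_operations → waive_schedule); since O(cease_operations), deontic closure gives O(waive_schedule).
Premise 3 is O(escalate_log → ¬waive_schedule); contrapositively O(waive_schedule → ¬escalate_log). Since O(waive_schedule) holds, K gives O(¬escalate_log).
Premise 4, O(¬verify_patent → escalate_log), contraposes to O(¬escalate_log → verify_patent); with O(¬escalate_log) we get O(verify_patent).
But premise 6 directly asserts O(¬verify_patent).
We now have both O(verify_patent) and O(¬verify_patent) — verify_patent is simultaneously obligatory and forbidden, violating the D-axiom.

Inconsistent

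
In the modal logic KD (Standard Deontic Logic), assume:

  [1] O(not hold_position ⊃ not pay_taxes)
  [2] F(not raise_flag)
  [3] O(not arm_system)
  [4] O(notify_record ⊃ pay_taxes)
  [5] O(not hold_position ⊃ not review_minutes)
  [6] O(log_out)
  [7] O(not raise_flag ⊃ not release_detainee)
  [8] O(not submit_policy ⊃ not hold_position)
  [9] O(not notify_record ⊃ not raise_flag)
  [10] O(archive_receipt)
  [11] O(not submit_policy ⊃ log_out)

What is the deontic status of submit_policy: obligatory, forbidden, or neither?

Premise 2, F(not raise_flag), is equivalent to O(raise_flag).
Premise 9 is O(not notify_record ⊃ not raise_flag); contrapositively O(raise_flag ⊃ notify_record). Since O(raise_flag) holds, K gives O(notify_record).
With premise 4, O(notify_record ⊃ pay_taxes), the K-axiom yields O(pay_taxes).
The contrapositive of premise 1 (O(not hold_position ⊃ not pay_taxes)) is O(pay_taxes ⊃ hold_position), and O(pay_taxes) is already established, so O(hold_position).
The contrapositive of premise 8 (O(not submit_policy ⊃ not hold_position)) is O(hold_position ⊃ submit_policy), and O(hold_position) is already established, so O(submit_policy).
Premises 3, 5, 6, 7, 10, 11 do not contribute to this derivation.
Hence submit_policy is obligatory.

Obligatory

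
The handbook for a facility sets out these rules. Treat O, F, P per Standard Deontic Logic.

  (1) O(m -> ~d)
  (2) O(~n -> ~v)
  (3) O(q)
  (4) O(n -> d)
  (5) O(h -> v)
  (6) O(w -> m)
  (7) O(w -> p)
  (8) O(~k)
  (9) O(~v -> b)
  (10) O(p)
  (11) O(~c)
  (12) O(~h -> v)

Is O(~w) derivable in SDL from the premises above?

Yes

By case analysis on ~h: premise 12 gives O(~h -> v) and premise 5 gives O(h -> v), so O(v) either way.
Premise 2 is O(~n -> ~v); contrapositively O(v -> n). Since O(v) holds, K gives O(n).
Premise 4 is O(n -> d); since O(n), deontic closure gives O(d).
The contrapositive of premise 1 (O(m -> ~d)) is O(d -> ~m), and O(d) is already established, so O(~m).
Premise 6, O(w -> m), contraposes to O(~m -> ~w); with O(~m) we get O(~w).
Premises 3, 7, 8, 9, 10, 11 do not contribute to this derivation.
So O(~w) follows.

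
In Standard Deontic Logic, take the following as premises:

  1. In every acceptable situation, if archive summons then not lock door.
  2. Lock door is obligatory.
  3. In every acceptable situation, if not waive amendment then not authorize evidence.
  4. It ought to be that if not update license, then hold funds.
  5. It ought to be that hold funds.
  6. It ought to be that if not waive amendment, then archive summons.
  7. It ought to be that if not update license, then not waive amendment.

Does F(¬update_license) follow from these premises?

Premise 2 states O(lock_door) outright.
Premise 1, O(archive_summons → ¬lock_door), contraposes to O(lock_door → ¬archive_summons); with O(lock_door) we get O(¬archive_summons).
Premise 6 is O(¬waive_amendment → archive_summons); contrapositively O(¬archive_summons → waive_amendment). Since O(¬archive_summons) holds, K gives O(waive_amendment).
Premise 7, O(¬update_license → ¬waive_amendment), contraposes to O(waive_amendment → update_license); with O(waive_amendment) we get O(update_license).
Premises 3, 4, 5 do not contribute to this derivation.
So O(update_license) holds, i.e. F(¬update_license). The claim follows.

Yes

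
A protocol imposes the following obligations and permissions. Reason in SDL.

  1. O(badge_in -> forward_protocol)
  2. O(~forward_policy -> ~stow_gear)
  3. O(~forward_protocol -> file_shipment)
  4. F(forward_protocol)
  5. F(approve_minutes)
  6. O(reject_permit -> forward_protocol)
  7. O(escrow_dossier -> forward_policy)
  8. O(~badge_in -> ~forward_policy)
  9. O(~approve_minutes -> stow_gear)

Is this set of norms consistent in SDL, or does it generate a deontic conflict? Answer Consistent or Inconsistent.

Inconsistent

Premise 5 is F(approve_minutes), i.e. O(~approve_minutes).
From O(~approve_minutes) and premise 9, O(~approve_minutes -> stow_gear), we obtain O(stow_gear).
Premise 2 is O(~forward_policy -> ~stow_gear); contrapositively O(stow_gear -> forward_policy). Since O(stow_gear) holds, K gives O(forward_policy).
Premise 8, O(~badge_in -> ~forward_policy), contraposes to O(forward_policy -> badge_in); with O(forward_policy) we get O(badge_in).
Applying K to premise 1 (O(badge_in -> forward_protocol)) and O(badge_in) yields O(forward_protocol).
However, F(forward_protocol) at premise 4 amounts to O(~forward_protocol).
We now have both O(forward_protocol) and O(~forward_protocol) — forward_protocol is simultaneously obligatory and forbidden, violating the D-axiom.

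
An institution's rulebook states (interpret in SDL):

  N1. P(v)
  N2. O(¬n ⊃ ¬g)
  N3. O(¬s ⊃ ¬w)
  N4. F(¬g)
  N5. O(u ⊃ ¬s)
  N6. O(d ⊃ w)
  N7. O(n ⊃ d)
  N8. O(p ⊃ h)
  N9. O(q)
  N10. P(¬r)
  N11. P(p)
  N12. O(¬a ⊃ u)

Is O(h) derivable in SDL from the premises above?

No

Premise 8 is O(p ⊃ h), but O(p) is not derivable from the premises (the permission P(p) asserts only ¬O(¬p), not O(p)), so it does not yield O(h).
No other premise forces O(h). An ideal world satisfying every premise can still have h false, so O(h) is not derivable.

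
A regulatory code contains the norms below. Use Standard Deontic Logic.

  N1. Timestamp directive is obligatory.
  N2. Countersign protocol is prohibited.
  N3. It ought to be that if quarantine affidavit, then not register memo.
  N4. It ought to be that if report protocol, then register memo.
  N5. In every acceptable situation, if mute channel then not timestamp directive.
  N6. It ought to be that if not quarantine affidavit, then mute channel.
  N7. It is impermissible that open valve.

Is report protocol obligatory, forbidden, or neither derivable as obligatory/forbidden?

Forbidden

From premise 1 we have O(timestamp_directive).
Premise 5 is O(mute_channel → ¬timestamp_directive); contrapositively O(timestamp_directive → ¬mute_channel). Since O(timestamp_directive) holds, K gives O(¬mute_channel).
The contrapositive of premise 6 (O(¬quarantine_affidavit → mute_channel)) is O(¬mute_channel → quarantine_affidavit), and O(¬mute_channel) is already established, so O(quarantine_affidavit).
From O(quarantine_affidavit) and premise 3, O(quarantine_affidavit → ¬register_memo), we obtain O(¬register_memo).
Premise 4 is O(report_protocol → register_memo); contrapositively O(¬register_memo → ¬report_protocol). Since O(¬register_memo) holds, K gives O(¬report_protocol).
Premises 2, 7 do not contribute to this derivation.
Thus O(¬report_protocol), which is F(report_protocol): report_protocol is forbidden.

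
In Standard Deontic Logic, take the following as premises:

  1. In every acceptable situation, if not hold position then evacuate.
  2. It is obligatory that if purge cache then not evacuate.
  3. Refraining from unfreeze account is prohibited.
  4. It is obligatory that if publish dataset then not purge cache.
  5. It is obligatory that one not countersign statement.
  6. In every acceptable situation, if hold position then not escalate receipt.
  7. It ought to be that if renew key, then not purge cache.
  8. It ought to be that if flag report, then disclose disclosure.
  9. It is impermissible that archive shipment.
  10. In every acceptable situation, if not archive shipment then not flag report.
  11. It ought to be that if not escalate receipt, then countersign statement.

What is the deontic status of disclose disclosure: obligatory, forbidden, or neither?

Neither

Premise 8 is O(flag_report → disclose_disclosure), but O(flag_report) is not derivable from the premises, so it does not yield O(disclose_disclosure).
No premise or chain of K-axiom applications forces O(disclose_disclosure), and none forces O(¬disclose_disclosure). So disclose_disclosure is neither obligatory nor forbidden under these norms.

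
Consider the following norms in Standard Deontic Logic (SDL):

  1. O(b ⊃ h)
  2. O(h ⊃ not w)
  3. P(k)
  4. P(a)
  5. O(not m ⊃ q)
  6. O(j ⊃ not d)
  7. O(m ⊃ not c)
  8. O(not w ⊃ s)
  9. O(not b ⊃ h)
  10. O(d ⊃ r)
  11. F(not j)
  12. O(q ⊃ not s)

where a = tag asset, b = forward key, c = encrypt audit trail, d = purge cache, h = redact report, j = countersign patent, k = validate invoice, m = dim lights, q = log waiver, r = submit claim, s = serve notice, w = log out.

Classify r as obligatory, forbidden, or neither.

Premise 10 is O(d ⊃ r), but O(d) is not derivable from the premises, so it does not yield O(r).
No premise or chain of K-axiom applications forces O(r), and none forces O(not r). So r is neither obligatory nor forbidden under these norms.

Neither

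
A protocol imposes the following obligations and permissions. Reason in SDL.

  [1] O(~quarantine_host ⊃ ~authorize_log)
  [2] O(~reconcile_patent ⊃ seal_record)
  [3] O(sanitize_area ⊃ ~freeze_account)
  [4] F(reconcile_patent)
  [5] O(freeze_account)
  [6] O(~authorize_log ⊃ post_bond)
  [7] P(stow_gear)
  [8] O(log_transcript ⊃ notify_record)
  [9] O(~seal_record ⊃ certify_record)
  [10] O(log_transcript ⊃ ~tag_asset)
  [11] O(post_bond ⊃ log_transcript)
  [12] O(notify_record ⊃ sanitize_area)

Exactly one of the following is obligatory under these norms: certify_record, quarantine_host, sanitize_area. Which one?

Premise 5 gives O(freeze_account).
Premise 3, O(sanitize_area ⊃ ~freeze_account), contraposes to O(freeze_account ⊃ ~sanitize_area); with O(freeze_account) we get O(~sanitize_area).
The contrapositive of premise 12 (O(notify_record ⊃ sanitize_area)) is O(~sanitize_area ⊃ ~notify_record), and O(~sanitize_area) is already established, so O(~notify_record).
Premise 8 is O(log_transcript ⊃ notify_record); contrapositively O(~notify_record ⊃ ~log_transcript). Since O(~notify_record) holds, K gives O(~log_transcript).
Premise 11 is O(post_bond ⊃ log_transcript); contrapositively O(~log_transcript ⊃ ~post_bond). Since O(~log_transcript) holds, K gives O(~post_bond).
Premise 6, O(~authorize_log ⊃ post_bond), contraposes to O(~post_bond ⊃ authorize_log); with O(~post_bond) we get O(authorize_log).
Premise 1 is O(~quarantine_host ⊃ ~authorize_log); contrapositively O(authorize_log ⊃ quarantine_host). Since O(authorize_log) holds, K gives O(quarantine_host).
So O(quarantine_host) holds — quarantine_host is obligatory. None of the other listed options is made obligatory by any chain of premises.

quarantine_host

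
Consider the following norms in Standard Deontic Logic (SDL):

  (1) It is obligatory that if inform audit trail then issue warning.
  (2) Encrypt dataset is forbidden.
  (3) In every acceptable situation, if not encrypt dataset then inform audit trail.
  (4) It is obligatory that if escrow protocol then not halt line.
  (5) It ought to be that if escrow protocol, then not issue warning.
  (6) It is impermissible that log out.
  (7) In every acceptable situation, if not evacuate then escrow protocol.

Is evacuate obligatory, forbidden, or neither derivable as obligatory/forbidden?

Obligatory

F(encrypt_dataset) at premise 2 means O(¬encrypt_dataset).
Applying K to premise 3 (O(¬encrypt_dataset → inform_audit_trail)) and O(¬encrypt_dataset) yields O(inform_audit_trail).
Premise 1 is O(inform_audit_trail → issue_warning); since O(inform_audit_trail), deontic closure gives O(issue_warning).
Premise 5, O(escrow_protocol → ¬issue_warning), contraposes to O(issue_warning → ¬escrow_protocol); with O(issue_warning) we get O(¬escrow_protocol).
Premise 7, O(¬evacuate → escrow_protocol), contraposes to O(¬escrow_protocol → evacuate); with O(¬escrow_protocol) we get O(evacuate).
Premises 4, 6 do not contribute to this derivation.
Hence evacuate is obligatory.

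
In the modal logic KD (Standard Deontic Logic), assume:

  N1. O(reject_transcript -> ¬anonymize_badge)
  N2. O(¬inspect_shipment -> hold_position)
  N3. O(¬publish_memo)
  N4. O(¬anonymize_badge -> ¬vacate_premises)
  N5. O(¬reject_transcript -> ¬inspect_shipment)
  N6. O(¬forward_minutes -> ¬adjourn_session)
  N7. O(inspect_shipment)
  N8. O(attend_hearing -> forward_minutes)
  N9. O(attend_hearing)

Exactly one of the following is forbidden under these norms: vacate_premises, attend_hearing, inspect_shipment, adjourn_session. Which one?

Premise 7 states O(inspect_shipment) outright.
The contrapositive of premise 5 (O(¬reject_transcript -> ¬inspect_shipment)) is O(inspect_shipment -> reject_transcript), and O(inspect_shipment) is already established, so O(reject_transcript).
With premise 1, O(reject_transcript -> ¬anonymize_badge), the K-axiom yields O(¬anonymize_badge).
Premise 4 is O(¬anonymize_badge -> ¬vacate_premises); since O(¬anonymize_badge), deontic closure gives O(¬vacate_premises).
So O(¬vacate_premises) holds, i.e. vacate_premises is forbidden. None of the other listed options is forbidden under the premises.

vacate_premises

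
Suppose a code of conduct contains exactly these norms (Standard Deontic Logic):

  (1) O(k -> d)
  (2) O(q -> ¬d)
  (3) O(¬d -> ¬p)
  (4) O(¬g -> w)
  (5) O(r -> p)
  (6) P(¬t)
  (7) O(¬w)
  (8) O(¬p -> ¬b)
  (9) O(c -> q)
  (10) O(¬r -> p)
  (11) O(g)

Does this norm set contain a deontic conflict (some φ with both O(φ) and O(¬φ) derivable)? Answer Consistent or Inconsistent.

Consistent

Premise 4 is O(¬g -> w), but O(¬g) is not derivable from the premises, so it does not yield O(w).
So O(w) is not derivable, and the apparent clash with O(¬w) does not arise.
A world satisfying every obligation exists (e.g. b=false, c=false, d=true, g=true, k=false, p=true, q=false, r=false, t=false, w=false); no atom is both obligatory and forbidden, so the set is consistent.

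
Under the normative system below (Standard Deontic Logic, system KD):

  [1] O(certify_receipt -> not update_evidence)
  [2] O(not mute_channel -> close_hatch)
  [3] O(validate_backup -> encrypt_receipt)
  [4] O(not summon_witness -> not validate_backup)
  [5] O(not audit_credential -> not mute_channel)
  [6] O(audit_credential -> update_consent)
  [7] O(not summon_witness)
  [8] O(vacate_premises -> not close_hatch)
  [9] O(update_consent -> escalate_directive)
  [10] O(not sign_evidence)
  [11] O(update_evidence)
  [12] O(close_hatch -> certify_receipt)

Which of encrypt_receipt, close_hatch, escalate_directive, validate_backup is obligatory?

escalate_directive

Premise 11 states O(update_evidence) outright.
The contrapositive of premise 1 (O(certify_receipt -> not update_evidence)) is O(update_evidence -> not certify_receipt), and O(update_evidence) is already established, so O(not certify_receipt).
Premise 12 is O(close_hatch -> certify_receipt); contrapositively O(not certify_receipt -> not close_hatch). Since O(not certify_receipt) holds, K gives O(not close_hatch).
Premise 2 is O(not mute_channel -> close_hatch); contrapositively O(not close_hatch -> mute_channel). Since O(not close_hatch) holds, K gives O(mute_channel).
The contrapositive of premise 5 (O(not audit_credential -> not mute_channel)) is O(mute_channel -> audit_credential), and O(mute_channel) is already established, so O(audit_credential).
Applying K to premise 6 (O(audit_credential -> update_consent)) and O(audit_credential) yields O(update_consent).
Premise 9 is O(update_consent -> escalate_directive); since O(update_consent), deontic closure gives O(escalate_directive).
So O(escalate_directive) holds — escalate_directive is obligatory. None of the other listed options is made obligatory by any chain of premises.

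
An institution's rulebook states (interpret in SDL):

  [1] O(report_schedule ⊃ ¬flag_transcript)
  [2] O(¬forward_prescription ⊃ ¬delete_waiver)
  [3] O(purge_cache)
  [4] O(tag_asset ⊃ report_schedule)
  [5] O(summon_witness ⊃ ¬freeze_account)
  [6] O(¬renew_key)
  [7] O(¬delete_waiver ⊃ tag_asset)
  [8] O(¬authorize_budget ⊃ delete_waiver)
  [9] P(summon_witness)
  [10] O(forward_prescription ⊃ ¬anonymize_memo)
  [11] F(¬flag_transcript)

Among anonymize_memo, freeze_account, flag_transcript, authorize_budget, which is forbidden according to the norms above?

F(¬flag_transcript) at premise 11 means O(flag_transcript).
Premise 1 is O(report_schedule ⊃ ¬flag_transcript); contrapositively O(flag_transcript ⊃ ¬report_schedule). Since O(flag_transcript) holds, K gives O(¬report_schedule).
The contrapositive of premise 4 (O(tag_asset ⊃ report_schedule)) is O(¬report_schedule ⊃ ¬tag_asset), and O(¬report_schedule) is already established, so O(¬tag_asset).
Premise 7 is O(¬delete_waiver ⊃ tag_asset); contrapositively O(¬tag_asset ⊃ delete_waiver). Since O(¬tag_asset) holds, K gives O(delete_waiver).
Premise 2 is O(¬forward_prescription ⊃ ¬delete_waiver); contrapositively O(delete_waiver ⊃ forward_prescription). Since O(delete_waiver) holds, K gives O(forward_prescription).
Applying K to premise 10 (O(forward_prescription ⊃ ¬anonymize_memo)) and O(forward_prescription) yields O(¬anonymize_memo).
So O(¬anonymize_memo) holds, i.e. anonymize_memo is forbidden. None of the other listed options is forbidden under the premises.

anonymize_memo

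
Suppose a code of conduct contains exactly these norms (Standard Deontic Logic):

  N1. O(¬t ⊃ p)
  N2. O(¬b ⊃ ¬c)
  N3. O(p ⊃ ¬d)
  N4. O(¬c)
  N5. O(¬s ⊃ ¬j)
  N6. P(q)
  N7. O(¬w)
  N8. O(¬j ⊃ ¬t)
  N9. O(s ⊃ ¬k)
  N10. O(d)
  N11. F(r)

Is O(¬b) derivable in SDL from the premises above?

No

Premise 2 is O(¬b ⊃ ¬c); even if O(¬c) held, inferring O(¬b) would be affirming the consequent — invalid.
No other premise forces O(¬b). An ideal world satisfying every premise can still have ¬b false, so O(¬b) is not derivable.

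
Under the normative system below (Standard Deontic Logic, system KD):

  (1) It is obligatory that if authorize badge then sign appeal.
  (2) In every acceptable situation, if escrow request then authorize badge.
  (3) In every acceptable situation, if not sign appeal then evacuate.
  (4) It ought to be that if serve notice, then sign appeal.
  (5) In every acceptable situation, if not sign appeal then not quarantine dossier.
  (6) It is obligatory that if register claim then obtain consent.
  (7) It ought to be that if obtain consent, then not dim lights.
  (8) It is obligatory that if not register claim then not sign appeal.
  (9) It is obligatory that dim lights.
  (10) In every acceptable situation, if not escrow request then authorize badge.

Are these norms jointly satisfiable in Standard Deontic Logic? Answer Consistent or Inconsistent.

Premises 2 and 10 cover both cases: O(escrow_request → authorize_badge) and O(¬escrow_request → authorize_badge). Since escrow_request ∨ ¬escrow_request is a tautology, O(authorize_badge) follows.
Premise 1 is O(authorize_badge → sign_appeal); since O(authorize_badge), deontic closure gives O(sign_appeal).
The contrapositive of premise 8 (O(¬register_claim → ¬sign_appeal)) is O(sign_appeal → register_claim), and O(sign_appeal) is already established, so O(register_claim).
From O(register_claim) and premise 6, O(register_claim → obtain_consent), we obtain O(obtain_consent).
Premise 7 is O(obtain_consent → ¬dim_lights); since O(obtain_consent), deontic closure gives O(¬dim_lights).
But premise 9 directly asserts O(dim_lights).
We now have both O(¬dim_lights) and O(dim_lights) — dim_lights is simultaneously obligatory and forbidden, violating the D-axiom.

Inconsistent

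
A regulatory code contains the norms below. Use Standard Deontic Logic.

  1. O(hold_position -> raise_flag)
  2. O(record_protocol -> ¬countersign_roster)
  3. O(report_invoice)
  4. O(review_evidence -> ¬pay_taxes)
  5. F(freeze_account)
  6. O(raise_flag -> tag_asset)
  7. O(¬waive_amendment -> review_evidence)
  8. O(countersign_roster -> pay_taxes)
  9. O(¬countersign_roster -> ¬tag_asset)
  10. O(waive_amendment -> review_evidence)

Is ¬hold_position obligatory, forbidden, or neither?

Obligatory

By case analysis on ¬waive_amendment: premise 7 gives O(¬waive_amendment -> review_evidence) and premise 10 gives O(waive_amendment -> review_evidence), so O(review_evidence) either way.
Applying K to premise 4 (O(review_evidence -> ¬pay_taxes)) and O(review_evidence) yields O(¬pay_taxes).
The contrapositive of premise 8 (O(countersign_roster -> pay_taxes)) is O(¬pay_taxes -> ¬countersign_roster), and O(¬pay_taxes) is already established, so O(¬countersign_roster).
From O(¬countersign_roster) and premise 9, O(¬countersign_roster -> ¬tag_asset), we obtain O(¬tag_asset).
Premise 6, O(raise_flag -> tag_asset), contraposes to O(¬tag_asset -> ¬raise_flag); with O(¬tag_asset) we get O(¬raise_flag).
Premise 1 is O(hold_position -> raise_flag); contrapositively O(¬raise_flag -> ¬hold_position). Since O(¬raise_flag) holds, K gives O(¬hold_position).
Premises 2, 3, 5 do not contribute to this derivation.
Hence ¬hold_position is obligatory.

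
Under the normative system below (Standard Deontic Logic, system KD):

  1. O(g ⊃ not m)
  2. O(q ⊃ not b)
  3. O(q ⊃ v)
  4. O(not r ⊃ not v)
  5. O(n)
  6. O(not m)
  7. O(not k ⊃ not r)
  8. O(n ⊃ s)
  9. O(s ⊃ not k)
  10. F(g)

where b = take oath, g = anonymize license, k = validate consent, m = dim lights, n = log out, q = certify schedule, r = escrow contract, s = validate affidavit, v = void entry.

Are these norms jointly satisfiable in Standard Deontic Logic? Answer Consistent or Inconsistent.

Consistent

Premise 1 is O(g ⊃ not m); even if O(not m) held, inferring O(g) would be affirming the consequent — invalid.
So O(g) is not derivable, and the apparent clash with O(not g) does not arise.
A world satisfying every obligation exists (e.g. b=false, g=false, k=false, m=false, n=true, q=false, r=false, s=true, v=false); no atom is both obligatory and forbidden, so the set is consistent.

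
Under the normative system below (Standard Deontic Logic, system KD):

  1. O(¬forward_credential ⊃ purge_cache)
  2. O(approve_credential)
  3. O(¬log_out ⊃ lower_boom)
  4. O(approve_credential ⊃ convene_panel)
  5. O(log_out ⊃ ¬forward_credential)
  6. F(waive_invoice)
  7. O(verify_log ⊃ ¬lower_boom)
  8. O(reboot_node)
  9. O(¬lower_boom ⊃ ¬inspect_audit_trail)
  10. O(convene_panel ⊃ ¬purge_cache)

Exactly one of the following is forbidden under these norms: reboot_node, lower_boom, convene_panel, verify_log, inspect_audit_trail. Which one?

verify_log

Premise 2 gives O(approve_credential).
From O(approve_credential) and premise 4, O(approve_credential ⊃ convene_panel), we obtain O(convene_panel).
From O(convene_panel) and premise 10, O(convene_panel ⊃ ¬purge_cache), we obtain O(¬purge_cache).
The contrapositive of premise 1 (O(¬forward_credential ⊃ purge_cache)) is O(¬purge_cache ⊃ forward_credential), and O(¬purge_cache) is already established, so O(forward_credential).
Premise 5, O(log_out ⊃ ¬forward_credential), contraposes to O(forward_credential ⊃ ¬log_out); with O(forward_credential) we get O(¬log_out).
Applying K to premise 3 (O(¬log_out ⊃ lower_boom)) and O(¬log_out) yields O(lower_boom).
Premise 7 is O(verify_log ⊃ ¬lower_boom); contrapositively O(lower_boom ⊃ ¬verify_log). Since O(lower_boom) holds, K gives O(¬verify_log).
So O(¬verify_log) holds, i.e. verify_log is forbidden. None of the other listed options is forbidden under the premises.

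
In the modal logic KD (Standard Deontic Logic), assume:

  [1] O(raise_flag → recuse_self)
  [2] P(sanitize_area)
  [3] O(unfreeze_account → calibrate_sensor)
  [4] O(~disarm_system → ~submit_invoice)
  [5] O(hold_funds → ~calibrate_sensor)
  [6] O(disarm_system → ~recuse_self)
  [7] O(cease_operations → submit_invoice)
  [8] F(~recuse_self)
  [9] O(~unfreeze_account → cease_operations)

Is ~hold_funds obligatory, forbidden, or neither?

Obligatory

F(~recuse_self) at premise 8 means O(recuse_self).
Premise 6 is O(disarm_system → ~recuse_self); contrapositively O(recuse_self → ~disarm_system). Since O(recuse_self) holds, K gives O(~disarm_system).
With premise 4, O(~disarm_system → ~submit_invoice), the K-axiom yields O(~submit_invoice).
The contrapositive of premise 7 (O(cease_operations → submit_invoice)) is O(~submit_invoice → ~cease_operations), and O(~submit_invoice) is already established, so O(~cease_operations).
Premise 9, O(~unfreeze_account → cease_operations), contraposes to O(~cease_operations → unfreeze_account); with O(~cease_operations) we get O(unfreeze_account).
Premise 3 is O(unfreeze_account → calibrate_sensor); since O(unfreeze_account), deontic closure gives O(calibrate_sensor).
Premise 5 is O(hold_funds → ~calibrate_sensor); contrapositively O(calibrate_sensor → ~hold_funds). Since O(calibrate_sensor) holds, K gives O(~hold_funds).
Premises 1, 2 do not contribute to this derivation.
Hence ~hold_funds is obligatory.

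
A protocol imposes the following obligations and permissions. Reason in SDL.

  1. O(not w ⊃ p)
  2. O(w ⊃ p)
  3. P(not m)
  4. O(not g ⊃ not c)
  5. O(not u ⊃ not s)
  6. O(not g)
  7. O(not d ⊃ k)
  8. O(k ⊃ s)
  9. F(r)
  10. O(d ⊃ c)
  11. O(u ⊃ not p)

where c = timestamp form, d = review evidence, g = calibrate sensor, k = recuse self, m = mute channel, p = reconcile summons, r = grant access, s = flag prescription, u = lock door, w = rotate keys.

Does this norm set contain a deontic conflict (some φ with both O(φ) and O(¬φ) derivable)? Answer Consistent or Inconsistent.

Premises 2 and 1 are O(w ⊃ p) and O(not w ⊃ p); every ideal world satisfies w or not w, so in either case p holds — hence O(p).
Premise 11, O(u ⊃ not p), contraposes to O(p ⊃ not u); with O(p) we get O(not u).
Applying K to premise 5 (O(not u ⊃ not s)) and O(not u) yields O(not s).
The contrapositive of premise 8 (O(k ⊃ s)) is O(not s ⊃ not k), and O(not s) is already established, so O(not k).
Premise 7 is O(not d ⊃ k); contrapositively O(not k ⊃ d). Since O(not k) holds, K gives O(d).
Premise 10 is O(d ⊃ c); since O(d), deontic closure gives O(c).
Premise 4, O(not g ⊃ not c), contraposes to O(c ⊃ g); with O(c) we get O(g).
However, premise 6 gives O(not g).
We now have both O(g) and O(not g) — g is simultaneously obligatory and forbidden, violating the D-axiom.

Inconsistent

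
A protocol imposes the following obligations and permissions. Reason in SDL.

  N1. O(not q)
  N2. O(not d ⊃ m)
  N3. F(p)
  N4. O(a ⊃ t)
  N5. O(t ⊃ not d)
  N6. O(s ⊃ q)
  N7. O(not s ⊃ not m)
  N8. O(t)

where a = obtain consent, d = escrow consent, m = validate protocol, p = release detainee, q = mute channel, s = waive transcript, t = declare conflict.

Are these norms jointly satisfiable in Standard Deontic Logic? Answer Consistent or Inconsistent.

Premise 8 gives O(t).
Applying K to premise 5 (O(t ⊃ not d)) and O(t) yields O(not d).
Applying K to premise 2 (O(not d ⊃ m)) and O(not d) yields O(m).
The contrapositive of premise 7 (O(not s ⊃ not m)) is O(m ⊃ s), and O(m) is already established, so O(s).
From O(s) and premise 6, O(s ⊃ q), we obtain O(q).
But premise 1 directly asserts O(not q).
We now have both O(q) and O(not q) — q is simultaneously obligatory and forbidden, violating the D-axiom.

Inconsistent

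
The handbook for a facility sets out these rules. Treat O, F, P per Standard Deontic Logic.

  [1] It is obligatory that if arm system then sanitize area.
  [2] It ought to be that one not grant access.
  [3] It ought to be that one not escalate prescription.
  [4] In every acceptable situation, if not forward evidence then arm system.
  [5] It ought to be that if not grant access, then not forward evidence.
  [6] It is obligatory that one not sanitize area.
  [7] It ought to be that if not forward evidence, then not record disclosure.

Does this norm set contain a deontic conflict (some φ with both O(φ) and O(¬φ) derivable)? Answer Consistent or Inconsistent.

Premise 6 gives O(¬sanitize_area).
Premise 1 is O(arm_system → sanitize_area); contrapositively O(¬sanitize_area → ¬arm_system). Since O(¬sanitize_area) holds, K gives O(¬arm_system).
Premise 4, O(¬forward_evidence → arm_system), contraposes to O(¬arm_system → forward_evidence); with O(¬arm_system) we get O(forward_evidence).
The contrapositive of premise 5 (O(¬grant_access → ¬forward_evidence)) is O(forward_evidence → grant_access), and O(forward_evidence) is already established, so O(grant_access).
But premise 2 directly asserts O(¬grant_access).
We now have both O(grant_access) and O(¬grant_access) — grant_access is simultaneously obligatory and forbidden, violating the D-axiom.

Inconsistent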